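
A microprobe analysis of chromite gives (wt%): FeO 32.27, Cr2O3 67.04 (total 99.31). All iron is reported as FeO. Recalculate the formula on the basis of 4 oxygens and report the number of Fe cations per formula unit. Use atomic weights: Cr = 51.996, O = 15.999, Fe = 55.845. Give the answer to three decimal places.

32.27 wt% FeO ÷ 71.844 g/mol = 0.44917 mol, giving 0.44917 Fe and 0.44917 O.
67.04 wt% Cr2O3 ÷ 151.989 g/mol = 0.44108 mol, giving 0.88216 Cr and 1.32324 O.
Oxygen sums to 1.77241; scaling by 4/1.77241 = 2.25681 puts the formula on 4 O.
Fe: 0.44917 × 2.25681 = 1.014 atoms per formula unit.

1.014 Fe apfu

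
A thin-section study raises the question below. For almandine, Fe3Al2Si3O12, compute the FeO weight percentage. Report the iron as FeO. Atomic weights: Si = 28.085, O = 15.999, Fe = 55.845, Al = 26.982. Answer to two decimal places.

43.30 wt%

Molar mass of Fe3Al2Si3O12 = 3*55.845 + 2*26.982 + 3*28.085 + 12*15.999 = 497.742 g/mol.
Each formula unit contains 3 Fe, equivalent to 3/1 = 3.0000 mol FeO.
M(FeO) = 1×55.845 + 1×15.999 = 71.844 g/mol.
Mass of FeO per formula unit = 3.0000 × 71.844 = 215.532 g.
FeO wt% = 215.532 / 497.742 × 100 = 43.30%.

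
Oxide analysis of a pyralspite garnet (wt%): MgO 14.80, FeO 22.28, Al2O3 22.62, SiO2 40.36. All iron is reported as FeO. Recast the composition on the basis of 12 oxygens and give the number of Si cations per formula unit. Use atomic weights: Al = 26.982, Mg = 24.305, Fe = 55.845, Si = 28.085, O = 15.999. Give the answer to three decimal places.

MgO: 14.80/40.304 = 0.36721 mol → 0.36721 mol Mg, 0.36721 mol O.
FeO: 22.28/71.844 = 0.31012 mol → 0.31012 mol Fe, 0.31012 mol O.
Al2O3: 22.62/101.961 = 0.22185 mol → 0.44370 mol Al, 0.66555 mol O.
SiO2: 40.36/60.083 = 0.67174 mol → 0.67174 mol Si, 1.34348 mol O.
Total oxygen = 2.68636 mol. Normalization factor = 12/2.68636 = 4.46701.
Si per 12 O = 0.67174 × 4.46701 = 3.001.

3.001 Si apfu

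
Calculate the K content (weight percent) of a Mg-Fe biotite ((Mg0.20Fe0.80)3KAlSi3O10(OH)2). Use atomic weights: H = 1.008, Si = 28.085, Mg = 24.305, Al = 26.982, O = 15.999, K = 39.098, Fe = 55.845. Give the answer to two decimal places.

7.93 weight percent

M((Mg0.20Fe0.80)3KAlSi3O10(OH)2) = 492.950 g/mol.
K contributes 1 × 39.098 = 39.098 g per mole.
39.098/492.950 = 0.0793 → 7.93%.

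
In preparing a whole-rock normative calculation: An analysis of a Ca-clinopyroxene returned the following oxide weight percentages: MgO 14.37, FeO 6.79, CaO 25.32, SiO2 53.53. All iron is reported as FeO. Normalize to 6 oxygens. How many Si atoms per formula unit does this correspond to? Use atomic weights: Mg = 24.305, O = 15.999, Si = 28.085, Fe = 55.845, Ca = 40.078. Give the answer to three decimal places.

MgO (M=40.304): mol = 0.35654; Mg = 0.35654, O = 0.35654.
FeO (M=71.844): mol = 0.09451; Fe = 0.09451, O = 0.09451.
CaO (M=56.077): mol = 0.45152; Ca = 0.45152, O = 0.45152.
SiO2 (M=60.083): mol = 0.89093; Si = 0.89093, O = 1.78186.
ΣO = 2.68443; factor = 6/ΣO = 2.23511.
Si apfu = 0.89093 × 2.23511 = 1.991.

1.991 Si apfu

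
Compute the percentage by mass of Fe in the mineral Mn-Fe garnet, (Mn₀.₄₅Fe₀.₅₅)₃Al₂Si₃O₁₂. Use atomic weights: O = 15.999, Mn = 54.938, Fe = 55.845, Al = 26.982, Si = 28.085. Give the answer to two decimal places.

18.56 wt%

Formula mass = 1.35*54.938 + 1.65*55.845 + 2*26.982 + 3*28.085 + 12*15.999 = 496.518 g/mol, of which 92.144 g is Fe.
So Fe makes up 92.144/496.518 = 0.1856 of the mass, i.e. 18.56%.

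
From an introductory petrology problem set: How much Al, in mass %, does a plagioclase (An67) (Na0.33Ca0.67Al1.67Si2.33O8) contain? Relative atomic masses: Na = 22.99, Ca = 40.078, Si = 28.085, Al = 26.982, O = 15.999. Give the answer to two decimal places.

16.51 mass %

Molar mass of Na0.33Ca0.67Al1.67Si2.33O8: 0.33×22.99 + 0.67×40.078 + 1.67×26.982 + 2.33×28.085 + 8×15.999 = 272.929 g/mol.
Mass of Al per formula unit: 1.67 × 26.982 = 45.060 g.
Weight fraction Al = 45.060 / 272.929 = 0.1651.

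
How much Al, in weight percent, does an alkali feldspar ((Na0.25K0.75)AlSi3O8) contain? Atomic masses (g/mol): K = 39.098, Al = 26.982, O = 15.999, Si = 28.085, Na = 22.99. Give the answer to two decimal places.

Molar mass of (Na0.25K0.75)AlSi3O8: 0.25·22.99 + 0.75·39.098 + 1·26.982 + 3·28.085 + 8·15.999 = 274.300 g/mol.
Mass of Al per formula unit: 1 × 26.982 = 26.982 g.
Weight fraction Al = 26.982 / 274.300 = 0.0984.

9.84 weight percent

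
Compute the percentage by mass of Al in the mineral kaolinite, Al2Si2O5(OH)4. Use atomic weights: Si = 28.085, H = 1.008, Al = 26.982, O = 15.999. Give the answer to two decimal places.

Molar mass of Al2Si2O5(OH)4: 2×26.982 + 2×28.085 + 9×15.999 + 4×1.008 = 258.157 g/mol.
Mass of Al per formula unit: 2 × 26.982 = 53.964 g.
Weight fraction Al = 53.964 / 258.157 = 0.2090.

20.90 wt%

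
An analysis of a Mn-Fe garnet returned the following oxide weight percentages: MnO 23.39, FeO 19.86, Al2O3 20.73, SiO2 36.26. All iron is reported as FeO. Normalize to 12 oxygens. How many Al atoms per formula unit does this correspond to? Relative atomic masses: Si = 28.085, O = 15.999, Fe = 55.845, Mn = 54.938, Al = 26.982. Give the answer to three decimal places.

2.014 Al apfu

MnO: 23.39/70.937 = 0.32973 mol → 0.32973 mol Mn, 0.32973 mol O.
FeO: 19.86/71.844 = 0.27643 mol → 0.27643 mol Fe, 0.27643 mol O.
Al2O3: 20.73/101.961 = 0.20331 mol → 0.40662 mol Al, 0.60993 mol O.
SiO2: 36.26/60.083 = 0.60350 mol → 0.60350 mol Si, 1.20700 mol O.
Total oxygen = 2.42309 mol. Normalization factor = 12/2.42309 = 4.95235.
Al per 12 O = 0.40662 × 4.95235 = 2.014.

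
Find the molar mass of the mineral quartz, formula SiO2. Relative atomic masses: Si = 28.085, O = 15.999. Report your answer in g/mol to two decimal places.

Si: 1 × 28.085 = 28.0850
O: 2 × 15.999 = 31.9980
Summing the contributions gives the formula mass.

60.08 g/mol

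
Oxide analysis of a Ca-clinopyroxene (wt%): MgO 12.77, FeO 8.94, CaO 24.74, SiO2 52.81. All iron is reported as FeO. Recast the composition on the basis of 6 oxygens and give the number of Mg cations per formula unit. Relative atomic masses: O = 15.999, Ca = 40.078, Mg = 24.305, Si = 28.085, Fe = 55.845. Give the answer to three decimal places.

0.720 Mg apfu

12.77 wt% MgO ÷ 40.304 g/mol = 0.31684 mol, giving 0.31684 Mg and 0.31684 O.
8.94 wt% FeO ÷ 71.844 g/mol = 0.12444 mol, giving 0.12444 Fe and 0.12444 O.
24.74 wt% CaO ÷ 56.077 g/mol = 0.44118 mol, giving 0.44118 Ca and 0.44118 O.
52.81 wt% SiO2 ÷ 60.083 g/mol = 0.87895 mol, giving 0.87895 Si and 1.75790 O.
Oxygen sums to 2.64036; scaling by 6/2.64036 = 2.27242 puts the formula on 6 O.
Mg: 0.31684 × 2.27242 = 0.720 atoms per formula unit.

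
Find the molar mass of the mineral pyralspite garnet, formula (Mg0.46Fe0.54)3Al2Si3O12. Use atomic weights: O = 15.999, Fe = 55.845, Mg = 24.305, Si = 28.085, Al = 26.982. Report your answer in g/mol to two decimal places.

M = 1.38·24.305 + 1.62·55.845 + 2·26.982 + 3·28.085 + 12·15.999

454.22 g/mol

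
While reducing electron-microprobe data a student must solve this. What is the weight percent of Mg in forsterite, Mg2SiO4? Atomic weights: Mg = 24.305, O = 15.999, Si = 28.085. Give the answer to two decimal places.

M(Mg2SiO4) = 140.691 g/mol.
Mg contributes 2 × 24.305 = 48.610 g per mole.
48.610/140.691 = 0.3455 → 34.55%.

34.55 weight percent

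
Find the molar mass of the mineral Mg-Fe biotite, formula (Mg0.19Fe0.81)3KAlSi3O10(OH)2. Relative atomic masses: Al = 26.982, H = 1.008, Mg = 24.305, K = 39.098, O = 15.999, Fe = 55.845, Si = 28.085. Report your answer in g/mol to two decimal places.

The formula mass is the sum 0.57(24.305) + 2.43(55.845) + 1(39.098) + 1(26.982) + 3(28.085) + 12(15.999) + 2(1.008).

493.90 g/mol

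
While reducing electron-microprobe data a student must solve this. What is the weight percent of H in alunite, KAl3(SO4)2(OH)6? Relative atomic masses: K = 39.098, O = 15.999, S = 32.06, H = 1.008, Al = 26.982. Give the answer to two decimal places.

Formula mass = 1*39.098 + 3*26.982 + 2*32.06 + 14*15.999 + 6*1.008 = 414.198 g/mol, of which 6.048 g is H.
So H makes up 6.048/414.198 = 0.0146 of the mass, i.e. 1.46%.

1.46 weight percent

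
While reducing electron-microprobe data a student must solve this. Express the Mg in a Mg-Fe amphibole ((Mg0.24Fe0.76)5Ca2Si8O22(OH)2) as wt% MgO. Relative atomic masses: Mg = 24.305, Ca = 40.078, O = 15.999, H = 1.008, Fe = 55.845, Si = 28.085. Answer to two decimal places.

Formula mass = 932.205 g/mol.
1.20 Mg → 1.2000 mol MgO per formula unit; M(MgO) = 40.304, so MgO mass = 48.365 g.
48.365/932.205 × 100 = 5.19 wt%.

5.19 wt%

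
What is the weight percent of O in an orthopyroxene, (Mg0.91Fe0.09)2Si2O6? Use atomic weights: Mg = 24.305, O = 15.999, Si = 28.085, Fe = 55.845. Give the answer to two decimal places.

46.50 mass %

Formula mass = 1.82·24.305 + 0.18·55.845 + 2·28.085 + 6·15.999 = 206.451 g/mol, of which 95.994 g is O.
So O makes up 95.994/206.451 = 0.4650 of the mass, i.e. 46.50%.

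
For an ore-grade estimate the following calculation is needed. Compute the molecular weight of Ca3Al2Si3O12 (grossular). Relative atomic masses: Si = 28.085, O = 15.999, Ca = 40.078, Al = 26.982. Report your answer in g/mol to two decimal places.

450.44 g/mol

The formula mass is the sum 3×40.078 + 2×26.982 + 3×28.085 + 12×15.999.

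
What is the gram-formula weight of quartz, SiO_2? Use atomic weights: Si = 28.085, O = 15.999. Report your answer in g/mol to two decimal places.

60.08 g/mol

M = 1×28.085 + 2×15.999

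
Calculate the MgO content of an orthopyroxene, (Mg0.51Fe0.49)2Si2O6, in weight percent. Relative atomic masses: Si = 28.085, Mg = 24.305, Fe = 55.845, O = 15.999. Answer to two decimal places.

Molar mass of (Mg0.51Fe0.49)2Si2O6 = 1.02*24.305 + 0.98*55.845 + 2*28.085 + 6*15.999 = 231.683 g/mol.
Each formula unit contains 1.02 Mg, equivalent to 1.02/1 = 1.0200 mol MgO.
M(MgO) = 1×24.305 + 1×15.999 = 40.304 g/mol.
Mass of MgO per formula unit = 1.0200 × 40.304 = 41.110 g.
MgO wt% = 41.110 / 231.683 × 100 = 17.74%.

17.74 wt%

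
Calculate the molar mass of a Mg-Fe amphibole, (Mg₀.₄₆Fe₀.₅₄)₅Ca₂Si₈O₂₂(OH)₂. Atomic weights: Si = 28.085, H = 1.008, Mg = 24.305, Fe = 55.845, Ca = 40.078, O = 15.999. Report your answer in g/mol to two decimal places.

The formula mass is the sum 2.30*24.305 + 2.70*55.845 + 2*40.078 + 8*28.085 + 24*15.999 + 2*1.008.

897.51 g/mol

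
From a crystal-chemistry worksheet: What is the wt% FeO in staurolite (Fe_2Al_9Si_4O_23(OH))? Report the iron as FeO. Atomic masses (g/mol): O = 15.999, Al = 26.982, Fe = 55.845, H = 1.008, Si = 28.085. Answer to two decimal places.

16.87 wt%

Formula mass = 851.852 g/mol.
2 Fe → 2.0000 mol FeO per formula unit; M(FeO) = 71.844, so FeO mass = 143.688 g.
143.688/851.852 × 100 = 16.87 wt%.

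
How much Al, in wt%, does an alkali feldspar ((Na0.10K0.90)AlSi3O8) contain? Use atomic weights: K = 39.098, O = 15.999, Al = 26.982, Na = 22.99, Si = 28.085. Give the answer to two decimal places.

9.75 wt%

Formula mass = 0.10*22.99 + 0.90*39.098 + 1*26.982 + 3*28.085 + 8*15.999 = 276.716 g/mol, of which 26.982 g is Al.
So Al makes up 26.982/276.716 = 0.0975 of the mass, i.e. 9.75%.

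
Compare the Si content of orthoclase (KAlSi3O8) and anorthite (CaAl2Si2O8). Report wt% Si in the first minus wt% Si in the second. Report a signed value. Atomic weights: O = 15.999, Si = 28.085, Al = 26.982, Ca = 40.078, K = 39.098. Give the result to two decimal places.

M(KAlSi3O8) = 278.327 g/mol, so wt% Si = 84.255/278.327 × 100 = 30.27%.
M(CaAl2Si2O8) = 278.204 g/mol, so wt% Si = 56.170/278.204 × 100 = 20.19%.
30.27 − 20.19 = 10.08 pp.

10.08 percentage points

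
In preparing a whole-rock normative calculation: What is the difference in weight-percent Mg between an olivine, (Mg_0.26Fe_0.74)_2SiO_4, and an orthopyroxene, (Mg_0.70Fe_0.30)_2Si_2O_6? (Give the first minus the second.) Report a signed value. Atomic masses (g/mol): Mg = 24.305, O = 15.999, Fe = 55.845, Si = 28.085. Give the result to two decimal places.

M((Mg_0.26Fe_0.74)_2SiO_4) = 187.370 g/mol, so wt% Mg = 12.639/187.370 × 100 = 6.75%.
M((Mg_0.70Fe_0.30)_2Si_2O_6) = 219.698 g/mol, so wt% Mg = 34.027/219.698 × 100 = 15.49%.
6.75 − 15.49 = -8.74 pp.

-8.74 percentage points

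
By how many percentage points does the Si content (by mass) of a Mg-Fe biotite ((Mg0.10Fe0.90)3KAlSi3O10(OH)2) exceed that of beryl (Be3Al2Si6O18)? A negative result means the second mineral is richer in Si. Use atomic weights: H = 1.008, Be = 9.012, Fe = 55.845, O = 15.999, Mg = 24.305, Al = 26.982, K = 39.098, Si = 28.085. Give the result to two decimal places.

Si in (Mg0.10Fe0.90)3KAlSi3O10(OH)2: molar mass 502.412 g/mol; 3×28.085 = 84.255 g → 16.77 wt%.
Si in Be3Al2Si6O18: molar mass 537.492 g/mol; 6×28.085 = 168.510 g → 31.35 wt%.
Difference = 16.77 − 31.35 = -14.58 percentage points.

-14.58 percentage points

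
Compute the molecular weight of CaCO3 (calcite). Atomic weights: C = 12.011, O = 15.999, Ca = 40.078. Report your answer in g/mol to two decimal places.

100.09 g/mol

The formula mass is the sum 1*40.078 + 1*12.011 + 3*15.999.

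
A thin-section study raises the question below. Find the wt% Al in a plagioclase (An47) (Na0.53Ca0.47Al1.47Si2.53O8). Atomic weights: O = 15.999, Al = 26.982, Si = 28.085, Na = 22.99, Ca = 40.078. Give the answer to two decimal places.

14.70 weight percent

Molar mass of Na0.53Ca0.47Al1.47Si2.53O8: 0.53·22.99 + 0.47·40.078 + 1.47·26.982 + 2.53·28.085 + 8·15.999 = 269.732 g/mol.
Mass of Al per formula unit: 1.47 × 26.982 = 39.664 g.
Weight fraction Al = 39.664 / 269.732 = 0.1470.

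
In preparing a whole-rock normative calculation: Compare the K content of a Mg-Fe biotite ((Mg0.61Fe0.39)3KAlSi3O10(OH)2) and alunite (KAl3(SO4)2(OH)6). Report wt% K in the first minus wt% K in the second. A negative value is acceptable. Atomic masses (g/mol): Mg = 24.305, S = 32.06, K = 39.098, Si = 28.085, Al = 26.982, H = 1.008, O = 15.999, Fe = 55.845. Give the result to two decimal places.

-0.83 percentage points

First mineral: 39.098 g K in 454.156 g formula = 8.61 wt% K.
Second mineral: 39.098 g K in 414.198 g formula = 9.44 wt% K.
8.61% − 9.44% gives a difference of -0.83 percentage points.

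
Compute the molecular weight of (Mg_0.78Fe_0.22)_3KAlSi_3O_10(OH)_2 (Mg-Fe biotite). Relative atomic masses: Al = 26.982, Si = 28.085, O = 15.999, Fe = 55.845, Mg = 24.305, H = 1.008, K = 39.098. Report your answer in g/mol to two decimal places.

438.07 g/mol

Mg: 2.34 × 24.305 = 56.8737
Fe: 0.66 × 55.845 = 36.8577
K: 1 × 39.098 = 39.0980
Al: 1 × 26.982 = 26.9820
Si: 3 × 28.085 = 84.2550
O: 12 × 15.999 = 191.9880
H: 2 × 1.008 = 2.0160
Summing the contributions gives the formula mass.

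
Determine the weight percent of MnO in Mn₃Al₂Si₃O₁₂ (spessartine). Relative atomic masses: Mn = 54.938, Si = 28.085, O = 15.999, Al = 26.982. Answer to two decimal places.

42.99 wt%

Formula mass = 495.021 g/mol.
3 Mn → 3.0000 mol MnO per formula unit; M(MnO) = 70.937, so MnO mass = 212.811 g.
212.811/495.021 × 100 = 42.99 wt%.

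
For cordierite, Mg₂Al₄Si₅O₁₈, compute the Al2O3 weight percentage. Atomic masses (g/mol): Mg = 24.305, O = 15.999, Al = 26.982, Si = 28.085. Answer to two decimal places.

Molar mass of Mg₂Al₄Si₅O₁₈ = 2·24.305 + 4·26.982 + 5·28.085 + 18·15.999 = 584.945 g/mol.
Each formula unit contains 4 Al, equivalent to 4/2 = 2.0000 mol Al2O3.
M(Al2O3) = 2×26.982 + 3×15.999 = 101.961 g/mol.
Mass of Al2O3 per formula unit = 2.0000 × 101.961 = 203.922 g.
Al2O3 wt% = 203.922 / 584.945 × 100 = 34.86%.

34.86 wt%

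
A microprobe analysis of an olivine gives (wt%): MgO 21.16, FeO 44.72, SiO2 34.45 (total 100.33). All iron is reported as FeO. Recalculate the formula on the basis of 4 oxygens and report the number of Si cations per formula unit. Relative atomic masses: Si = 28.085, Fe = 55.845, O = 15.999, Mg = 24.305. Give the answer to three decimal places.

1.000 Si apfu

MgO: 21.16/40.304 = 0.52501 mol → 0.52501 mol Mg, 0.52501 mol O.
FeO: 44.72/71.844 = 0.62246 mol → 0.62246 mol Fe, 0.62246 mol O.
SiO2: 34.45/60.083 = 0.57337 mol → 0.57337 mol Si, 1.14674 mol O.
Total oxygen = 2.29421 mol. Normalization factor = 4/2.29421 = 1.74352.
Si per 4 O = 0.57337 × 1.74352 = 1.000.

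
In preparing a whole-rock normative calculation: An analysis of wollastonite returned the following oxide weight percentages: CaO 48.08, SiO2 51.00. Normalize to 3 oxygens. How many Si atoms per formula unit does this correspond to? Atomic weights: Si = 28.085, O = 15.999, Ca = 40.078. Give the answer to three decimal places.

0.997 Si apfu

CaO (M=56.077): mol = 0.85739; Ca = 0.85739, O = 0.85739.
SiO2 (M=60.083): mol = 0.84883; Si = 0.84883, O = 1.69766.
ΣO = 2.55505; factor = 3/ΣO = 1.17415.
Si apfu = 0.84883 × 1.17415 = 0.997.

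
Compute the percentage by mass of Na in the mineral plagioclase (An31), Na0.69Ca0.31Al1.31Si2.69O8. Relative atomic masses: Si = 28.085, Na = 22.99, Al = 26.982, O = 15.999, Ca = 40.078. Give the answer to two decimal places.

M(Na0.69Ca0.31Al1.31Si2.69O8) = 267.174 g/mol.
Na contributes 0.69 × 22.99 = 15.863 g per mole.
15.863/267.174 = 0.0594 → 5.94%.

5.94 weight percent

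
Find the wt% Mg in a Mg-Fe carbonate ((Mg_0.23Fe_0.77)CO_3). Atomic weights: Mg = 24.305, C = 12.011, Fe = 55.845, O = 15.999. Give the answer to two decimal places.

Molar mass of (Mg_0.23Fe_0.77)CO_3: 0.23*24.305 + 0.77*55.845 + 1*12.011 + 3*15.999 = 108.599 g/mol.
Mass of Mg per formula unit: 0.23 × 24.305 = 5.590 g.
Weight fraction Mg = 5.590 / 108.599 = 0.0515.

5.15 mass %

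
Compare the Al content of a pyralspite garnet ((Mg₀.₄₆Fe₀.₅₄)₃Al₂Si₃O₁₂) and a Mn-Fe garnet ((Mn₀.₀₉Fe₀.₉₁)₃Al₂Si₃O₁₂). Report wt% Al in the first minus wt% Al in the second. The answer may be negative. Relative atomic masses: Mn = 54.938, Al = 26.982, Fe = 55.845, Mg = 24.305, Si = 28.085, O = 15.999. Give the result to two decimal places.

1.03 percentage points

M((Mg₀.₄₆Fe₀.₅₄)₃Al₂Si₃O₁₂) = 454.217 g/mol, so wt% Al = 53.964/454.217 × 100 = 11.88%.
M((Mn₀.₀₉Fe₀.₉₁)₃Al₂Si₃O₁₂) = 497.497 g/mol, so wt% Al = 53.964/497.497 × 100 = 10.85%.
11.88 − 10.85 = 1.03 pp.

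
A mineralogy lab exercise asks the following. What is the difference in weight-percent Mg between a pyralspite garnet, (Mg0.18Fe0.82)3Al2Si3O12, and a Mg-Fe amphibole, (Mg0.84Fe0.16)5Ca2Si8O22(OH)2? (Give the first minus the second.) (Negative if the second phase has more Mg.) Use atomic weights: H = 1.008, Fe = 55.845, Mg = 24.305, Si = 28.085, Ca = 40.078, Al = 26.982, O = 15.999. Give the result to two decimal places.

M((Mg0.18Fe0.82)3Al2Si3O12) = 480.710 g/mol, so wt% Mg = 13.125/480.710 × 100 = 2.73%.
M((Mg0.84Fe0.16)5Ca2Si8O22(OH)2) = 837.585 g/mol, so wt% Mg = 102.081/837.585 × 100 = 12.19%.
2.73 − 12.19 = -9.46 pp.

-9.46 percentage points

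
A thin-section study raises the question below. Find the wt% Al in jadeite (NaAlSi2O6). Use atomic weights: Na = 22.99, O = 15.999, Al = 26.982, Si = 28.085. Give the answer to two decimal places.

13.35 mass %

Formula mass = 1×22.99 + 1×26.982 + 2×28.085 + 6×15.999 = 202.136 g/mol, of which 26.982 g is Al.
So Al makes up 26.982/202.136 = 0.1335 of the mass, i.e. 13.35%.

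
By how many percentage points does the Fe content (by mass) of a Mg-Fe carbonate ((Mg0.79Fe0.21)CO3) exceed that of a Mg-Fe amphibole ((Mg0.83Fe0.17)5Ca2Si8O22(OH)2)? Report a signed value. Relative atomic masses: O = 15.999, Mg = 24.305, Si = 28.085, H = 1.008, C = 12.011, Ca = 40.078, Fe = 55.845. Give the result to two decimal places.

7.24 percentage points

First mineral: 11.727 g Fe in 90.936 g formula = 12.90 wt% Fe.
Second mineral: 47.468 g Fe in 839.162 g formula = 5.66 wt% Fe.
12.90% − 5.66% gives a difference of 7.24 percentage points.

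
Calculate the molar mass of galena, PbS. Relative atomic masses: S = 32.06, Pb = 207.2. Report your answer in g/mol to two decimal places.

239.26 g/mol

M = 1×207.2 + 1×32.06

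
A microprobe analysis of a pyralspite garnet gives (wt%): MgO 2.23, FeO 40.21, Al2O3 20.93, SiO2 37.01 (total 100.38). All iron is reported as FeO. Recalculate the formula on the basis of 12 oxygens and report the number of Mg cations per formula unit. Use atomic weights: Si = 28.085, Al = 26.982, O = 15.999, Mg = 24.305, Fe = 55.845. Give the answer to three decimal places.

MgO (M=40.304): mol = 0.05533; Mg = 0.05533, O = 0.05533.
FeO (M=71.844): mol = 0.55968; Fe = 0.55968, O = 0.55968.
Al2O3 (M=101.961): mol = 0.20527; Al = 0.41054, O = 0.61581.
SiO2 (M=60.083): mol = 0.61598; Si = 0.61598, O = 1.23196.
ΣO = 2.46278; factor = 12/ΣO = 4.87254.
Mg apfu = 0.05533 × 4.87254 = 0.270.

0.270 Mg apfu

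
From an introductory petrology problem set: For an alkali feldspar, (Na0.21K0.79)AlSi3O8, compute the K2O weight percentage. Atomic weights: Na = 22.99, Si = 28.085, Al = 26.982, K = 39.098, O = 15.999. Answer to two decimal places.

13.53 wt%

Molar mass of (Na0.21K0.79)AlSi3O8 = 0.21·22.99 + 0.79·39.098 + 1·26.982 + 3·28.085 + 8·15.999 = 274.944 g/mol.
Each formula unit contains 0.79 K, equivalent to 0.79/2 = 0.3950 mol K2O.
M(K2O) = 2×39.098 + 1×15.999 = 94.195 g/mol.
Mass of K2O per formula unit = 0.3950 × 94.195 = 37.207 g.
K2O wt% = 37.207 / 274.944 × 100 = 13.53%.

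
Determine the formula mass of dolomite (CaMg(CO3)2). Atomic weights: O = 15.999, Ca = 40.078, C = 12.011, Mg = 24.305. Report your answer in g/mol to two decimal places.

Ca: 1 × 40.078 = 40.0780
Mg: 1 × 24.305 = 24.3050
C: 2 × 12.011 = 24.0220
O: 6 × 15.999 = 95.9940
Summing the contributions gives the formula mass.

184.40 g/mol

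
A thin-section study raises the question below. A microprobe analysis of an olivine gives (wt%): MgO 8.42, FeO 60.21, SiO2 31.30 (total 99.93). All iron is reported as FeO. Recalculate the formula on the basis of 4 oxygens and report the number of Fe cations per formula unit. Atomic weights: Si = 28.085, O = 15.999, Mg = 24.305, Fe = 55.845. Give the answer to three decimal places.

1.605 Fe apfu

8.42 wt% MgO ÷ 40.304 g/mol = 0.20891 mol, giving 0.20891 Mg and 0.20891 O.
60.21 wt% FeO ÷ 71.844 g/mol = 0.83807 mol, giving 0.83807 Fe and 0.83807 O.
31.30 wt% SiO2 ÷ 60.083 g/mol = 0.52095 mol, giving 0.52095 Si and 1.04190 O.
Oxygen sums to 2.08888; scaling by 4/2.08888 = 1.91490 puts the formula on 4 O.
Fe: 0.83807 × 1.91490 = 1.605 atoms per formula unit.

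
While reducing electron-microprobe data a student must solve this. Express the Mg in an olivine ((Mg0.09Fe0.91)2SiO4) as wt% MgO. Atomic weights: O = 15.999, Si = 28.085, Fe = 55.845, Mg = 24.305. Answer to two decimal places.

3.66 wt%

Molar mass of (Mg0.09Fe0.91)2SiO4 = 0.18*24.305 + 1.82*55.845 + 1*28.085 + 4*15.999 = 198.094 g/mol.
Each formula unit contains 0.18 Mg, equivalent to 0.18/1 = 0.1800 mol MgO.
M(MgO) = 1×24.305 + 1×15.999 = 40.304 g/mol.
Mass of MgO per formula unit = 0.1800 × 40.304 = 7.255 g.
MgO wt% = 7.255 / 198.094 × 100 = 3.66%.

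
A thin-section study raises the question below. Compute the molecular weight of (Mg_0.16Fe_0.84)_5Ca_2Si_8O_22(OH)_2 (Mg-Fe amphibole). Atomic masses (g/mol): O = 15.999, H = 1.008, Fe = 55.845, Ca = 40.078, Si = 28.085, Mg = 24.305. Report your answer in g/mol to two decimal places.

944.82 g/mol

M = 0.80·24.305 + 4.20·55.845 + 2·40.078 + 8·28.085 + 24·15.999 + 2·1.008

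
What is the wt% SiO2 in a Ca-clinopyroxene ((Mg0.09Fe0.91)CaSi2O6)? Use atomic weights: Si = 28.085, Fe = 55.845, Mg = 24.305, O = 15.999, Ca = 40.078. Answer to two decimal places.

49.00 wt%

Formula mass = 245.248 g/mol.
2 Si → 2.0000 mol SiO2 per formula unit; M(SiO2) = 60.083, so SiO2 mass = 120.166 g.
120.166/245.248 × 100 = 49.00 wt%.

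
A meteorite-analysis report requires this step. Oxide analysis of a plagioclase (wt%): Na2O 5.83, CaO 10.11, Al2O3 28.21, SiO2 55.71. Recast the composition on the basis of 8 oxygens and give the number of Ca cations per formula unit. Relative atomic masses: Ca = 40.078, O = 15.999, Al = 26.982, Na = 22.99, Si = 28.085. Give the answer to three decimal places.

Na2O: 5.83/61.979 = 0.09406 mol → 0.18812 mol Na, 0.09406 mol O.
CaO: 10.11/56.077 = 0.18029 mol → 0.18029 mol Ca, 0.18029 mol O.
Al2O3: 28.21/101.961 = 0.27667 mol → 0.55334 mol Al, 0.83001 mol O.
SiO2: 55.71/60.083 = 0.92722 mol → 0.92722 mol Si, 1.85444 mol O.
Total oxygen = 2.95880 mol. Normalization factor = 8/2.95880 = 2.70380.
Ca per 8 O = 0.18029 × 2.70380 = 0.487.

0.487 Ca apfu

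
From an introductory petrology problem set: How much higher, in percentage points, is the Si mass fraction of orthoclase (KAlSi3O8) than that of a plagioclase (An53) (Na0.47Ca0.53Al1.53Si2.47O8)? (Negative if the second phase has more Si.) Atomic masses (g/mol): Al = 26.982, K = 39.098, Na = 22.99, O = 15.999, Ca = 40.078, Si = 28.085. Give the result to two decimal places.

4.64 percentage points

M(KAlSi3O8) = 278.327 g/mol, so wt% Si = 84.255/278.327 × 100 = 30.27%.
M(Na0.47Ca0.53Al1.53Si2.47O8) = 270.691 g/mol, so wt% Si = 69.370/270.691 × 100 = 25.63%.
30.27 − 25.63 = 4.64 pp.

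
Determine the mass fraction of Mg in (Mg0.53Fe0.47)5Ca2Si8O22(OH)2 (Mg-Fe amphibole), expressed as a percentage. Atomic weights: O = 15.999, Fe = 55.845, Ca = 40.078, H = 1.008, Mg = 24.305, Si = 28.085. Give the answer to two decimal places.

7.27 wt%

M((Mg0.53Fe0.47)5Ca2Si8O22(OH)2) = 886.472 g/mol.
Mg contributes 2.65 × 24.305 = 64.408 g per mole.
64.408/886.472 = 0.0727 → 7.27%.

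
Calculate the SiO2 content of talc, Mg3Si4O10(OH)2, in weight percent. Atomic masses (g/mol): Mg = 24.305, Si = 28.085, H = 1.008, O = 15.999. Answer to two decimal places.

63.37 wt%

Formula mass = 379.259 g/mol.
4 Si → 4.0000 mol SiO2 per formula unit; M(SiO2) = 60.083, so SiO2 mass = 240.332 g.
240.332/379.259 × 100 = 63.37 wt%.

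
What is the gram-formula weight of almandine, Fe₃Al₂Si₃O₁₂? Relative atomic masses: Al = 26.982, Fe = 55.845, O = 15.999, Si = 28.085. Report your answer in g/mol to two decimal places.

The formula mass is the sum 3×55.845 + 2×26.982 + 3×28.085 + 12×15.999.

497.74 g/mol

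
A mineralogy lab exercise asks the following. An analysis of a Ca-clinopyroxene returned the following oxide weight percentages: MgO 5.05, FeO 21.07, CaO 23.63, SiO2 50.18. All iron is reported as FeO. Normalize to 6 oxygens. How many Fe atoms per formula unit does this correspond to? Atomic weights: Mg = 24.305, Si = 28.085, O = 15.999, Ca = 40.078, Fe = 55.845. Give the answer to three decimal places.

0.701 Fe apfu

MgO (M=40.304): mol = 0.12530; Mg = 0.12530, O = 0.12530.
FeO (M=71.844): mol = 0.29327; Fe = 0.29327, O = 0.29327.
CaO (M=56.077): mol = 0.42138; Ca = 0.42138, O = 0.42138.
SiO2 (M=60.083): mol = 0.83518; Si = 0.83518, O = 1.67036.
ΣO = 2.51031; factor = 6/ΣO = 2.39014.
Fe apfu = 0.29327 × 2.39014 = 0.701.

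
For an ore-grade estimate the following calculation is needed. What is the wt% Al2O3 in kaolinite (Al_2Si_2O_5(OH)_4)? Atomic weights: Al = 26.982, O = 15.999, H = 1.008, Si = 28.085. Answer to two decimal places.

Formula mass = 258.157 g/mol.
2 Al → 1.0000 mol Al2O3 per formula unit; M(Al2O3) = 101.961, so Al2O3 mass = 101.961 g.
101.961/258.157 × 100 = 39.50 wt%.

39.50 wt%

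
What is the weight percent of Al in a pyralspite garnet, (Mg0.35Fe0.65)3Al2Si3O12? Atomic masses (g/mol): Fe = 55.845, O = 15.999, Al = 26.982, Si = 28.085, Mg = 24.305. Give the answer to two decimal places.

11.61 wt%

Molar mass of (Mg0.35Fe0.65)3Al2Si3O12: 1.05×24.305 + 1.95×55.845 + 2×26.982 + 3×28.085 + 12×15.999 = 464.625 g/mol.
Mass of Al per formula unit: 2 × 26.982 = 53.964 g.
Weight fraction Al = 53.964 / 464.625 = 0.1161.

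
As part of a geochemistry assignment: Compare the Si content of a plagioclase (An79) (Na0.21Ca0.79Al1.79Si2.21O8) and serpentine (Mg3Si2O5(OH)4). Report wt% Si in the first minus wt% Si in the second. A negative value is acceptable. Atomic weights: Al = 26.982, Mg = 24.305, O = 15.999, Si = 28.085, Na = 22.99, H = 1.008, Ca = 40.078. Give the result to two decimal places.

2.31 percentage points

Si in Na0.21Ca0.79Al1.79Si2.21O8: molar mass 274.847 g/mol; 2.21×28.085 = 62.068 g → 22.58 wt%.
Si in Mg3Si2O5(OH)4: molar mass 277.108 g/mol; 2×28.085 = 56.170 g → 20.27 wt%.
Difference = 22.58 − 20.27 = 2.31 percentage points.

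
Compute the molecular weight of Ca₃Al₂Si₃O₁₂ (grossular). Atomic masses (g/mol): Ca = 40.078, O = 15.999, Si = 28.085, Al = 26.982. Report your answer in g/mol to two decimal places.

450.44 g/mol

Ca: 3 × 40.078 = 120.2340
Al: 2 × 26.982 = 53.9640
Si: 3 × 28.085 = 84.2550
O: 12 × 15.999 = 191.9880
Summing the contributions gives the formula mass.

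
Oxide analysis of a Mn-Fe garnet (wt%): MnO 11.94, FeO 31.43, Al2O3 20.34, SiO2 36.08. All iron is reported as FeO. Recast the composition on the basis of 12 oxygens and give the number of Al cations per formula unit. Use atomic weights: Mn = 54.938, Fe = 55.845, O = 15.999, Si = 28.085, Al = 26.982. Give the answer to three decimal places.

11.94 wt% MnO ÷ 70.937 g/mol = 0.16832 mol, giving 0.16832 Mn and 0.16832 O.
31.43 wt% FeO ÷ 71.844 g/mol = 0.43748 mol, giving 0.43748 Fe and 0.43748 O.
20.34 wt% Al2O3 ÷ 101.961 g/mol = 0.19949 mol, giving 0.39898 Al and 0.59847 O.
36.08 wt% SiO2 ÷ 60.083 g/mol = 0.60050 mol, giving 0.60050 Si and 1.20100 O.
Oxygen sums to 2.40527; scaling by 12/2.40527 = 4.98904 puts the formula on 12 O.
Al: 0.39898 × 4.98904 = 1.991 atoms per formula unit.

1.991 Al apfu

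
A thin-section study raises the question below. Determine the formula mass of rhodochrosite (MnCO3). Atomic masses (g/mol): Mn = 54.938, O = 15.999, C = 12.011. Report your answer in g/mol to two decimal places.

114.95 g/mol

Mn: 1 × 54.938 = 54.9380
C: 1 × 12.011 = 12.0110
O: 3 × 15.999 = 47.9970
Summing the contributions gives the formula mass.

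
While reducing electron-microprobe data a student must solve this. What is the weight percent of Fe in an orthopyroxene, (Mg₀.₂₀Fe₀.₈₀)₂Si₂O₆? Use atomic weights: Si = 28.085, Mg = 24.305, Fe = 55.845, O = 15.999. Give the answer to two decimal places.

Formula mass = 0.40×24.305 + 1.60×55.845 + 2×28.085 + 6×15.999 = 251.238 g/mol, of which 89.352 g is Fe.
So Fe makes up 89.352/251.238 = 0.3556 of the mass, i.e. 35.56%.

35.56 mass %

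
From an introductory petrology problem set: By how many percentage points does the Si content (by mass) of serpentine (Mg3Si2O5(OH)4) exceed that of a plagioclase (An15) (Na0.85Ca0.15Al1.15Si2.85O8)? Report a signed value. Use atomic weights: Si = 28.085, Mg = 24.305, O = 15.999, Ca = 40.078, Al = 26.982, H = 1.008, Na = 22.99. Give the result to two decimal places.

M(Mg3Si2O5(OH)4) = 277.108 g/mol, so wt% Si = 56.170/277.108 × 100 = 20.27%.
M(Na0.85Ca0.15Al1.15Si2.85O8) = 264.617 g/mol, so wt% Si = 80.042/264.617 × 100 = 30.25%.
20.27 − 30.25 = -9.98 pp.

-9.98 percentage points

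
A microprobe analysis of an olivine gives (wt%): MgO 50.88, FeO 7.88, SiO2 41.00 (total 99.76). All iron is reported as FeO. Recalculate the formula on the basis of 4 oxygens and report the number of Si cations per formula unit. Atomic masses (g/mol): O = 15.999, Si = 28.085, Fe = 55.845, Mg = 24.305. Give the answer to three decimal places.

0.997 Si apfu

50.88 wt% MgO ÷ 40.304 g/mol = 1.26241 mol, giving 1.26241 Mg and 1.26241 O.
7.88 wt% FeO ÷ 71.844 g/mol = 0.10968 mol, giving 0.10968 Fe and 0.10968 O.
41.00 wt% SiO2 ÷ 60.083 g/mol = 0.68239 mol, giving 0.68239 Si and 1.36478 O.
Oxygen sums to 2.73687; scaling by 4/2.73687 = 1.46152 puts the formula on 4 O.
Si: 0.68239 × 1.46152 = 0.997 atoms per formula unit.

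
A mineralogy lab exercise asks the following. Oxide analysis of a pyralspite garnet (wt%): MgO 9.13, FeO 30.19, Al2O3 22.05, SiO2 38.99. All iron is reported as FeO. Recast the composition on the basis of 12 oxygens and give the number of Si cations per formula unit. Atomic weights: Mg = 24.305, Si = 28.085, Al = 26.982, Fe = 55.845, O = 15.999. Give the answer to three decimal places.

3.003 Si apfu

MgO (M=40.304): mol = 0.22653; Mg = 0.22653, O = 0.22653.
FeO (M=71.844): mol = 0.42022; Fe = 0.42022, O = 0.42022.
Al2O3 (M=101.961): mol = 0.21626; Al = 0.43252, O = 0.64878.
SiO2 (M=60.083): mol = 0.64894; Si = 0.64894, O = 1.29788.
ΣO = 2.59341; factor = 12/ΣO = 4.62711.
Si apfu = 0.64894 × 4.62711 = 3.003.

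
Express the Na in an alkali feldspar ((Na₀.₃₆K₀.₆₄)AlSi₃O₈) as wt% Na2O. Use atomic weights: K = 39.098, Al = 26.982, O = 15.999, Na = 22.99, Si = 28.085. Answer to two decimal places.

4.09 wt%

Formula mass = 272.528 g/mol.
0.36 Na → 0.1800 mol Na2O per formula unit; M(Na2O) = 61.979, so Na2O mass = 11.156 g.
11.156/272.528 × 100 = 4.09 wt%.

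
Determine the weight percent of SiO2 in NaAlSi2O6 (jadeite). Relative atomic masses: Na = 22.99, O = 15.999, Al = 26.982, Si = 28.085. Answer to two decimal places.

59.45 wt%

Molar mass of NaAlSi2O6 = 1·22.99 + 1·26.982 + 2·28.085 + 6·15.999 = 202.136 g/mol.
Each formula unit contains 2 Si, equivalent to 2/1 = 2.0000 mol SiO2.
M(SiO2) = 1×28.085 + 2×15.999 = 60.083 g/mol.
Mass of SiO2 per formula unit = 2.0000 × 60.083 = 120.166 g.
SiO2 wt% = 120.166 / 202.136 × 100 = 59.45%.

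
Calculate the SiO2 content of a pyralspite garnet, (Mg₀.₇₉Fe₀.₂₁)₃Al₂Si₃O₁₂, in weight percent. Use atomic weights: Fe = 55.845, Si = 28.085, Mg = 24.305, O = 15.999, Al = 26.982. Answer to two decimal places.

M((Mg₀.₇₉Fe₀.₂₁)₃Al₂Si₃O₁₂) = 422.992 g/mol; M(SiO2) = 60.083 g/mol.
Moles SiO2 per formula unit = 3 Si ÷ 1 = 3.0000.
SiO2 fraction = (3.0000 × 60.083) / 422.992 = 180.249/422.992 = 0.4261.

42.61 wt%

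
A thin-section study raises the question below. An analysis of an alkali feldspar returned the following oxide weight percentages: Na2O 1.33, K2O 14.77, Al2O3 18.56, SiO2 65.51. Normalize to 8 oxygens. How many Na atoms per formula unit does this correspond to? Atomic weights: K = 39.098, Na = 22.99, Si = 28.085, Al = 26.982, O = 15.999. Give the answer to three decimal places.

1.33 wt% Na2O ÷ 61.979 g/mol = 0.02146 mol, giving 0.04292 Na and 0.02146 O.
14.77 wt% K2O ÷ 94.195 g/mol = 0.15680 mol, giving 0.31360 K and 0.15680 O.
18.56 wt% Al2O3 ÷ 101.961 g/mol = 0.18203 mol, giving 0.36406 Al and 0.54609 O.
65.51 wt% SiO2 ÷ 60.083 g/mol = 1.09033 mol, giving 1.09033 Si and 2.18066 O.
Oxygen sums to 2.90501; scaling by 8/2.90501 = 2.75386 puts the formula on 8 O.
Na: 0.04292 × 2.75386 = 0.118 atoms per formula unit.

0.118 Na apfu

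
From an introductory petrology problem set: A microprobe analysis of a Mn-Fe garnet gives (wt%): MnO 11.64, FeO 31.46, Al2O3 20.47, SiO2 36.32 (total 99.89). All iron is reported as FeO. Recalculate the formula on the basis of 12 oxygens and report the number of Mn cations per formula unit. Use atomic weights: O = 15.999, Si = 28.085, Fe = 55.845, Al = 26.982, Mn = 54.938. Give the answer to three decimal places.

0.816 Mn apfu

MnO (M=70.937): mol = 0.16409; Mn = 0.16409, O = 0.16409.
FeO (M=71.844): mol = 0.43789; Fe = 0.43789, O = 0.43789.
Al2O3 (M=101.961): mol = 0.20076; Al = 0.40152, O = 0.60228.
SiO2 (M=60.083): mol = 0.60450; Si = 0.60450, O = 1.20900.
ΣO = 2.41326; factor = 12/ΣO = 4.97253.
Mn apfu = 0.16409 × 4.97253 = 0.816.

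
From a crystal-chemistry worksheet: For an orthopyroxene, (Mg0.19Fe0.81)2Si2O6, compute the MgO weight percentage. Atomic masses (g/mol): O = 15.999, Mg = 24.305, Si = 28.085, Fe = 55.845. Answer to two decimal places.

M((Mg0.19Fe0.81)2Si2O6) = 251.869 g/mol; M(MgO) = 40.304 g/mol.
Moles MgO per formula unit = 0.38 Mg ÷ 1 = 0.3800.
MgO fraction = (0.3800 × 40.304) / 251.869 = 15.316/251.869 = 0.0608.

6.08 wt%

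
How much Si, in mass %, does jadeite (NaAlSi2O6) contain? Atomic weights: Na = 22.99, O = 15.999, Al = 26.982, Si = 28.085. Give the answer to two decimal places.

Formula mass = 1×22.99 + 1×26.982 + 2×28.085 + 6×15.999 = 202.136 g/mol, of which 56.170 g is Si.
So Si makes up 56.170/202.136 = 0.2779 of the mass, i.e. 27.79%.

27.79 mass %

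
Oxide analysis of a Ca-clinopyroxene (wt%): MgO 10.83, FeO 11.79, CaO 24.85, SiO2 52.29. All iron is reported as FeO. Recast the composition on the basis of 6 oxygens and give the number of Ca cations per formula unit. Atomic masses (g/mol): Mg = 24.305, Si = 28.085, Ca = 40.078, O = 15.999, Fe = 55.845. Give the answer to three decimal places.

1.016 Ca apfu

10.83 wt% MgO ÷ 40.304 g/mol = 0.26871 mol, giving 0.26871 Mg and 0.26871 O.
11.79 wt% FeO ÷ 71.844 g/mol = 0.16411 mol, giving 0.16411 Fe and 0.16411 O.
24.85 wt% CaO ÷ 56.077 g/mol = 0.44314 mol, giving 0.44314 Ca and 0.44314 O.
52.29 wt% SiO2 ÷ 60.083 g/mol = 0.87030 mol, giving 0.87030 Si and 1.74060 O.
Oxygen sums to 2.61656; scaling by 6/2.61656 = 2.29309 puts the formula on 6 O.
Ca: 0.44314 × 2.29309 = 1.016 atoms per formula unit.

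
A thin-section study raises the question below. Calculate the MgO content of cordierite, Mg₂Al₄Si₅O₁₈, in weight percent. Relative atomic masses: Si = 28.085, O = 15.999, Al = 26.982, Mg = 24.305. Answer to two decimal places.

13.78 wt%

M(Mg₂Al₄Si₅O₁₈) = 584.945 g/mol; M(MgO) = 40.304 g/mol.
Moles MgO per formula unit = 2 Mg ÷ 1 = 2.0000.
MgO fraction = (2.0000 × 40.304) / 584.945 = 80.608/584.945 = 0.1378.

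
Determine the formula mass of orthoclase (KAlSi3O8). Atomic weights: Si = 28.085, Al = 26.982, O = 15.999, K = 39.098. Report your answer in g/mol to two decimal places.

278.33 g/mol

K: 1 × 39.098 = 39.0980
Al: 1 × 26.982 = 26.9820
Si: 3 × 28.085 = 84.2550
O: 8 × 15.999 = 127.9920
Summing the contributions gives the formula mass.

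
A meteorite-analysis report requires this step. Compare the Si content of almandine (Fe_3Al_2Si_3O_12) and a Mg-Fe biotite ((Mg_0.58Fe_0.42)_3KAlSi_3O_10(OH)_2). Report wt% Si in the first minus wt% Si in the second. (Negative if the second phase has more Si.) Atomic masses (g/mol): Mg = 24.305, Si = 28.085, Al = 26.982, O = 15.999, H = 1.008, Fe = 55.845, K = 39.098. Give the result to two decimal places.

First mineral: 84.255 g Si in 497.742 g formula = 16.93 wt% Si.
Second mineral: 84.255 g Si in 456.994 g formula = 18.44 wt% Si.
16.93% − 18.44% gives a difference of -1.51 percentage points.

-1.51 percentage points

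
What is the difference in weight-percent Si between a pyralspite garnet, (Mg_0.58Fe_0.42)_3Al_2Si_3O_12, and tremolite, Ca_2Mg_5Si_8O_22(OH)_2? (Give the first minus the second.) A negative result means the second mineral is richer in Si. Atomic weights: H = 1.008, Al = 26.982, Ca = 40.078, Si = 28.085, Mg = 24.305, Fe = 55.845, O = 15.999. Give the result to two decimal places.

First mineral: 84.255 g Si in 442.862 g formula = 19.03 wt% Si.
Second mineral: 224.680 g Si in 812.353 g formula = 27.66 wt% Si.
19.03% − 27.66% gives a difference of -8.63 percentage points.

-8.63 percentage points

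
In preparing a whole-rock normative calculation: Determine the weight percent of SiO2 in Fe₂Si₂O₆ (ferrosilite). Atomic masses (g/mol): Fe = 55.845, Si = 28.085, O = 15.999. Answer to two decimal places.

Formula mass = 263.854 g/mol.
2 Si → 2.0000 mol SiO2 per formula unit; M(SiO2) = 60.083, so SiO2 mass = 120.166 g.
120.166/263.854 × 100 = 45.54 wt%.

45.54 wt%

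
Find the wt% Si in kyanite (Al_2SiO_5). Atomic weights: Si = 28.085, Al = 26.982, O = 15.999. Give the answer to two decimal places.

17.33 weight percent

Formula mass = 2×26.982 + 1×28.085 + 5×15.999 = 162.044 g/mol, of which 28.085 g is Si.
So Si makes up 28.085/162.044 = 0.1733 of the mass, i.e. 17.33%.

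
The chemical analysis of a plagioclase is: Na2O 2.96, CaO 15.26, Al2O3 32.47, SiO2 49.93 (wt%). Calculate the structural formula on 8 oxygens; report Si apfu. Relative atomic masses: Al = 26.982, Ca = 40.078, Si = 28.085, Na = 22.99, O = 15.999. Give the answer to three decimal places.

2.263 Si apfu

2.96 wt% Na2O ÷ 61.979 g/mol = 0.04776 mol, giving 0.09552 Na and 0.04776 O.
15.26 wt% CaO ÷ 56.077 g/mol = 0.27213 mol, giving 0.27213 Ca and 0.27213 O.
32.47 wt% Al2O3 ÷ 101.961 g/mol = 0.31846 mol, giving 0.63692 Al and 0.95538 O.
49.93 wt% SiO2 ÷ 60.083 g/mol = 0.83102 mol, giving 0.83102 Si and 1.66204 O.
Oxygen sums to 2.93731; scaling by 8/2.93731 = 2.72358 puts the formula on 8 O.
Si: 0.83102 × 2.72358 = 2.263 atoms per formula unit.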